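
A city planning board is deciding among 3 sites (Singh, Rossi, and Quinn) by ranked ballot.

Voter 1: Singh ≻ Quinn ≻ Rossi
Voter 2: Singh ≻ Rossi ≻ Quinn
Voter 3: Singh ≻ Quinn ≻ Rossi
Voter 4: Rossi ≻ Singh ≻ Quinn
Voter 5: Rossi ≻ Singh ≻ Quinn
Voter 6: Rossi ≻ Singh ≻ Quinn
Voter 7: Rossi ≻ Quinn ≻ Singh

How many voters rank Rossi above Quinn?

5

Ballots ranking Rossi above Quinn: 5.
Ballots ranking Quinn above Rossi: 2.
So 5 of 7 voters prefer Rossi to Quinn.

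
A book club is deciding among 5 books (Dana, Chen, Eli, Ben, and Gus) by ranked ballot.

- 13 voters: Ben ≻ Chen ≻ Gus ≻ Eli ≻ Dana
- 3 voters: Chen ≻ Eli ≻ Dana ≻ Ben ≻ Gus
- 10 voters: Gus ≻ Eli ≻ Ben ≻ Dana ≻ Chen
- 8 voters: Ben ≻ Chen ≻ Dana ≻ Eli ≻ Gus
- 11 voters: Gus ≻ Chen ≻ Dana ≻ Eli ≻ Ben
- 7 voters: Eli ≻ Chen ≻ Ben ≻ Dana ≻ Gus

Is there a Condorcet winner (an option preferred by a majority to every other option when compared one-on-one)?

Head-to-head results (52 voters total):
Dana vs Chen: Chen wins 42–10.
Dana vs Eli: Eli wins 33–19.
Dana vs Ben: Ben wins 38–14.
Dana vs Gus: Gus wins 34–18.
Chen vs Eli: Chen wins 35–17.
Chen vs Ben: Ben wins 31–21.
Chen vs Gus: Chen wins 31–21.
Eli vs Ben: Eli wins 31–21.
Eli vs Gus: Gus wins 34–18.
Ben vs Gus: Ben wins 31–21.
No candidate beats all others: Chen beats Eli beats Ben beats Chen, a majority cycle.

No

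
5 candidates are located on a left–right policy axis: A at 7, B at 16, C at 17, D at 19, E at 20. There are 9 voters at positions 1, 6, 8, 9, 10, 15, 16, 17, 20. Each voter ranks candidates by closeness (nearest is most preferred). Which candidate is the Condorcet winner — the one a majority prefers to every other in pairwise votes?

A

With single-peaked preferences on a line, the Condorcet winner is the candidate closest to the median voter.
The median voter (position 10) is closest to A at 7.
Check: A vs C — voters closer to A: 5 of 9.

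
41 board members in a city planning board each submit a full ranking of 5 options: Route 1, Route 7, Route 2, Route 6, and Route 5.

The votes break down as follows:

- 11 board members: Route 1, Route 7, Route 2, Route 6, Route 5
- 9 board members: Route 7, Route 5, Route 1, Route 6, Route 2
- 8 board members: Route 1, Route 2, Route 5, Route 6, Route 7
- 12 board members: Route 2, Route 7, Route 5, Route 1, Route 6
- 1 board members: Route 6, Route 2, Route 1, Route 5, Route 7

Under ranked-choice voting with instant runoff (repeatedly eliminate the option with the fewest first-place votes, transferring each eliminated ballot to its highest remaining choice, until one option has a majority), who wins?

Route 1

Round 1: Route 1 19, Route 2 12, Route 7 9, Route 6 1, Route 5 0. Route 5 has the fewest and is eliminated.
Round 2: Route 1 19, Route 2 12, Route 7 9, Route 6 1. Route 6 has the fewest and is eliminated.
Round 3: Route 1 19, Route 2 13, Route 7 9. Route 7 has the fewest and is eliminated.
Round 4: Route 1 28, Route 2 13. Route 1 has a majority.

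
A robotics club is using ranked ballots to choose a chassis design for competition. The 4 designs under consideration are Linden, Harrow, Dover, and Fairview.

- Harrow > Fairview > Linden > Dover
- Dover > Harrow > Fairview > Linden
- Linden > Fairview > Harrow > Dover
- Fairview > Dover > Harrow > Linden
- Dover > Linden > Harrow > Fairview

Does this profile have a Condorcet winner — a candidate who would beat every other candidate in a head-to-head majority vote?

No

Head-to-head results (5 voters total):
Linden vs Harrow: Harrow wins 3–2.
Linden vs Dover: Dover wins 3–2.
Linden vs Fairview: Fairview wins 3–2.
Harrow vs Dover: Dover wins 3–2.
Harrow vs Fairview: Harrow wins 3–2.
Dover vs Fairview: Fairview wins 3–2.
No candidate beats all others: Harrow beats Fairview beats Dover beats Harrow, a majority cycle.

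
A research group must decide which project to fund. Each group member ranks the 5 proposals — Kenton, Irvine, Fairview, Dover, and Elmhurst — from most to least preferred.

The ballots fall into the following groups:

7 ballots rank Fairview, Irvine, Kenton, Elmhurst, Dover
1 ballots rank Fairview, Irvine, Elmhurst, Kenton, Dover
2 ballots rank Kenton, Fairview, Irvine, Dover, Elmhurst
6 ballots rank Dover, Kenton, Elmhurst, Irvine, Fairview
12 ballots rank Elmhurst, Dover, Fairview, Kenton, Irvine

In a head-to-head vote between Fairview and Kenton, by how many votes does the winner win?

Ballots ranking Fairview above Kenton: 7+1+12 = 20.
Ballots ranking Kenton above Fairview: 2+6 = 8.
Fairview wins 20–8, a margin of 12.

12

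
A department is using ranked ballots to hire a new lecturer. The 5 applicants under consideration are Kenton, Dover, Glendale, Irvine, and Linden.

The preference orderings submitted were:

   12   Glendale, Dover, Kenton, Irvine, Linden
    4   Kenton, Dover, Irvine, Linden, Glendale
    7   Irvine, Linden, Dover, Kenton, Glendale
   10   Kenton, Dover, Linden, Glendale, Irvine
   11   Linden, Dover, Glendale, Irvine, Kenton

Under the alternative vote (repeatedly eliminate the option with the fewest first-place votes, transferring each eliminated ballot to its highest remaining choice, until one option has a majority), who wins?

Round 1: Kenton 14, Glendale 12, Linden 11, Irvine 7, Dover 0. Dover has the fewest and is eliminated.
Round 2: Kenton 14, Glendale 12, Linden 11, Irvine 7. Irvine has the fewest and is eliminated.
Round 3: Linden 18, Kenton 14, Glendale 12. Glendale has the fewest and is eliminated.
Round 4: Kenton 26, Linden 18. Kenton has a majority.

Kenton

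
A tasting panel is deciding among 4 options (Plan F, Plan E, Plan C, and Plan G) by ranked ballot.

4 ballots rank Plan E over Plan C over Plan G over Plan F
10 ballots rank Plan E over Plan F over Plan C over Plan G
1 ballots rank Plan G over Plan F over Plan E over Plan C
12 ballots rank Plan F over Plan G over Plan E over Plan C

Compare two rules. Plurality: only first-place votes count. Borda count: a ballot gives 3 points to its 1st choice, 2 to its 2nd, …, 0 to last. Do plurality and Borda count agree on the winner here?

Plurality first-place counts: Plan F 12, Plan E 14, Plan C 0, Plan G 1 → Plan E.
Borda totals: Plan F 58, Plan E 55, Plan C 18, Plan G 31 → Plan F.
The two rules disagree: plurality picks Plan E, Borda picks Plan F.

No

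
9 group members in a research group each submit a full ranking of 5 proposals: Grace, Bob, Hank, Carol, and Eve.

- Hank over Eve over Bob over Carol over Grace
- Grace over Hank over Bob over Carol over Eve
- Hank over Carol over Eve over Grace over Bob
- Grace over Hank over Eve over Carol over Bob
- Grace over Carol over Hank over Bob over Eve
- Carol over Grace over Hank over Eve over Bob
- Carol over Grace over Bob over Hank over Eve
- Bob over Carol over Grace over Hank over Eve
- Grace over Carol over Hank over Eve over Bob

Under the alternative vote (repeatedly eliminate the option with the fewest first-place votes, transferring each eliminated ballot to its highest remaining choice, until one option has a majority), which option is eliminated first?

Eve

Round 1: Grace 4, Hank 2, Carol 2, Bob 1, Eve 0. Eve has the fewest and is eliminated.
Round 2: Grace 4, Hank 2, Carol 2, Bob 1. Bob has the fewest and is eliminated.
Round 3: Grace 4, Carol 3, Hank 2. Hank has the fewest and is eliminated.
Round 4: Carol 5, Grace 4. Carol has a majority.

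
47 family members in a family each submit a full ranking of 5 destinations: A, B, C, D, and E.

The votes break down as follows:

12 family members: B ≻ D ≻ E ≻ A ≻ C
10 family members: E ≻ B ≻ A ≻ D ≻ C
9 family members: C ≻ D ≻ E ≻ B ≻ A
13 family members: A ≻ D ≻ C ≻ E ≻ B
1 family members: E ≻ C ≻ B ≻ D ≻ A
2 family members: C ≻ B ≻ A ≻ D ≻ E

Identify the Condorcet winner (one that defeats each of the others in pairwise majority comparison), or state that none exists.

Head-to-head results (47 voters total):
A vs B: B wins 34–13.
A vs C: A wins 35–12.
A vs D: A wins 25–22.
A vs E: E wins 32–15.
B vs C: C wins 25–22.
B vs D: B wins 25–22.
B vs E: E wins 33–14.
C vs D: D wins 35–12.
C vs E: C wins 24–23.
D vs E: D wins 36–11.
No candidate beats all others: A beats C beats B beats A, a majority cycle.

There is no Condorcet winner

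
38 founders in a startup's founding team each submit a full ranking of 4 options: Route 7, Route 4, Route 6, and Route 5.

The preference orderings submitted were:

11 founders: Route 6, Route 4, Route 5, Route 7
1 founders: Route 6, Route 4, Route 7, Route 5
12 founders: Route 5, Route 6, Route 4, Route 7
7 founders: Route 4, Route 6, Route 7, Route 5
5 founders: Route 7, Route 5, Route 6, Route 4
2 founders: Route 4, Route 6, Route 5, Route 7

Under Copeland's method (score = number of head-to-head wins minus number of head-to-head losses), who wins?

Route 6

Pairwise results:
  Route 7 vs Route 4: Route 4 wins 33–5.
  Route 7 vs Route 6: Route 6 wins 33–5.
  Route 7 vs Route 5: Route 5 wins 25–13.
  Route 4 vs Route 6: Route 6 wins 29–9.
  Route 4 vs Route 5: Route 4 wins 21–17.
  Route 6 vs Route 5: Route 6 wins 21–17.
Copeland scores (wins − losses):
  Route 7: 0 − 3 = -3
  Route 4: 2 − 1 = 1
  Route 6: 3 − 0 = 3
  Route 5: 1 − 2 = -1
Route 6 has the best Copeland score.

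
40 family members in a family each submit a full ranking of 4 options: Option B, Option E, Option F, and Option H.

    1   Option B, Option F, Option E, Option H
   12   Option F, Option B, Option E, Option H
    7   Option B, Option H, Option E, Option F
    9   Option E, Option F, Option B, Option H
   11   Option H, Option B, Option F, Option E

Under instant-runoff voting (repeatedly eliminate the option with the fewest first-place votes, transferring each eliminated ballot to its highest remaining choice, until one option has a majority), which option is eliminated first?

Round 1: Option F 12, Option H 11, Option E 9, Option B 8. Option B has the fewest and is eliminated.
Round 2: Option H 18, Option F 13, Option E 9. Option E has the fewest and is eliminated.
Round 3: Option F 22, Option H 18. Option F has a majority.

Option B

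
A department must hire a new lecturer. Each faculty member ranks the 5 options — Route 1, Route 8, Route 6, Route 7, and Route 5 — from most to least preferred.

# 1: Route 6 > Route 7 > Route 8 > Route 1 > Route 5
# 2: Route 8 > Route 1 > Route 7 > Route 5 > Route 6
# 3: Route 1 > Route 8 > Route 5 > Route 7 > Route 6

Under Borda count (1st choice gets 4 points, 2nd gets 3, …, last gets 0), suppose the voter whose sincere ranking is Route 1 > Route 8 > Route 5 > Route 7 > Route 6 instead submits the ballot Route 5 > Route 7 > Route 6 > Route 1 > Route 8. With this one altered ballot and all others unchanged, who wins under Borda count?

Route 7

Borda totals with the altered ballot: Route 1 5, Route 8 6, Route 6 6, Route 7 8, Route 5 5.
The switch changes the winner from Route 8 to Route 7.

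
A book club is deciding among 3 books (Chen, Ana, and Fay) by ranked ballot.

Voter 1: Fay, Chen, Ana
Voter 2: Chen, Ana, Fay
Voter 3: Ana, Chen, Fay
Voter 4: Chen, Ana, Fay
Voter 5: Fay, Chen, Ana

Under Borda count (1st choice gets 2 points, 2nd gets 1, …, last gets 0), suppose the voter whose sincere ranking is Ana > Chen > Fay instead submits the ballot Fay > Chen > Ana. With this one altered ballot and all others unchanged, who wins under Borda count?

Borda totals with the altered ballot: Chen 7, Ana 2, Fay 6.
The winner is unchanged: still Chen.

Chen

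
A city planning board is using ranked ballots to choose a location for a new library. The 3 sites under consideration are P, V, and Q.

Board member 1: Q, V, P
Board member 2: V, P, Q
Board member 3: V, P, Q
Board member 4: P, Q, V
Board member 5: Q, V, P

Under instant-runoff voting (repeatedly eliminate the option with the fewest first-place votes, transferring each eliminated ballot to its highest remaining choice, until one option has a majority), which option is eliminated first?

P

Round 1: V 2, Q 2, P 1. P has the fewest and is eliminated.
Round 2: Q 3, V 2. Q has a majority.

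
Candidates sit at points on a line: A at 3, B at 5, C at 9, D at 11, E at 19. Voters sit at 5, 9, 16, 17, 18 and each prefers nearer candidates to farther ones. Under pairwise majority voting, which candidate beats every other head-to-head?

With single-peaked preferences on a line, the Condorcet winner is the candidate closest to the median voter.
The median voter (position 16) is closest to E at 19.
Check: E vs C — voters closer to E: 3 of 5.

E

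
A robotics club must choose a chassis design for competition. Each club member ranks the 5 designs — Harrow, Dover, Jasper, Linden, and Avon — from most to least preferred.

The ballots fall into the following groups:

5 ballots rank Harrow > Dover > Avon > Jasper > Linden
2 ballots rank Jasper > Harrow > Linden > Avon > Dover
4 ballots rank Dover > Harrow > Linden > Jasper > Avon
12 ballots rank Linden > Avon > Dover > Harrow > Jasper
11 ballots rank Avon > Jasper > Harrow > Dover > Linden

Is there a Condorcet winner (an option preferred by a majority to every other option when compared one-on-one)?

No

Head-to-head results (34 voters total):
Harrow vs Dover: Harrow wins 18–16.
Harrow vs Jasper: Harrow wins 21–13.
Harrow vs Linden: Harrow wins 22–12.
Harrow vs Avon: Avon wins 23–11.
Dover vs Jasper: Dover wins 21–13.
Dover vs Linden: Dover wins 20–14.
Dover vs Avon: Avon wins 25–9.
Jasper vs Linden: Jasper wins 18–16.
Jasper vs Avon: Avon wins 28–6.
Linden vs Avon: Linden wins 18–16.
No candidate beats all others: Harrow beats Linden beats Avon beats Harrow, a majority cycle.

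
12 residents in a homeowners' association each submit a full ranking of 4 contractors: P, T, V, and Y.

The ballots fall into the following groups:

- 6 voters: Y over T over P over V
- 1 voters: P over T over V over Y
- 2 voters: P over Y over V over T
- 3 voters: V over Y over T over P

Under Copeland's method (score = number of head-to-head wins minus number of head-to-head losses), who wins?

Y

Pairwise results:
  P vs T: T wins 9–3.
  P vs V: P wins 9–3.
  P vs Y: Y wins 9–3.
  T vs V: T wins 7–5.
  T vs Y: Y wins 11–1.
  V vs Y: Y wins 8–4.
Copeland scores (wins − losses):
  P: 1 − 2 = -1
  T: 2 − 1 = 1
  V: 0 − 3 = -3
  Y: 3 − 0 = 3
Y has the best Copeland score.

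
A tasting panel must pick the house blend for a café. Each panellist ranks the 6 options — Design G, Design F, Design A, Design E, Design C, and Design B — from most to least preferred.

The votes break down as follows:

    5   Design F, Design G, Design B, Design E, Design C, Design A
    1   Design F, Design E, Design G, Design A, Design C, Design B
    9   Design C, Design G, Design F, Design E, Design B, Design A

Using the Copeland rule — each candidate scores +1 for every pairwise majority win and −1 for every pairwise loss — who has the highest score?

Pairwise results:
  Design G vs Design F: Design G wins 9–6.
  Design G vs Design A: Design G wins 15–0.
  Design G vs Design E: Design G wins 14–1.
  Design G vs Design C: Design C wins 9–6.
  Design G vs Design B: Design G wins 15–0.
  Design F vs Design A: Design F wins 15–0.
  Design F vs Design E: Design F wins 15–0.
  Design F vs Design C: Design C wins 9–6.
  Design F vs Design B: Design F wins 15–0.
  Design A vs Design E: Design E wins 15–0.
  Design A vs Design C: Design C wins 14–1.
  Design A vs Design B: Design B wins 14–1.
  Design E vs Design C: Design C wins 9–6.
  Design E vs Design B: Design E wins 10–5.
  Design C vs Design B: Design C wins 10–5.
Copeland scores (wins − losses):
  Design G: 4 − 1 = 3
  Design F: 3 − 2 = 1
  Design A: 0 − 5 = -5
  Design E: 2 − 3 = -1
  Design C: 5 − 0 = 5
  Design B: 1 − 4 = -3
Design C has the best Copeland score.

Design C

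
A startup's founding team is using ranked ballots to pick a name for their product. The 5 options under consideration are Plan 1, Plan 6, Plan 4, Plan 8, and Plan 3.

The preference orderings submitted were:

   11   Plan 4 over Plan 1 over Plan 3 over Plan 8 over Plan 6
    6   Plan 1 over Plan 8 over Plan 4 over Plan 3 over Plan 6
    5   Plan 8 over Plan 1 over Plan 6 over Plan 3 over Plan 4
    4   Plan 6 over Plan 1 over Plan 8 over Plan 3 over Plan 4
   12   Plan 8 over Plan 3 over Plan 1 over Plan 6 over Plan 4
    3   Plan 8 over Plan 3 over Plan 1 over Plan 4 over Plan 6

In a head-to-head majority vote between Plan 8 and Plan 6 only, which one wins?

Ballots ranking Plan 8 above Plan 6: 11+6+5+12+3 = 37.
Ballots ranking Plan 6 above Plan 8: 4.
Plan 8 wins the head-to-head, 37–4.

Plan 8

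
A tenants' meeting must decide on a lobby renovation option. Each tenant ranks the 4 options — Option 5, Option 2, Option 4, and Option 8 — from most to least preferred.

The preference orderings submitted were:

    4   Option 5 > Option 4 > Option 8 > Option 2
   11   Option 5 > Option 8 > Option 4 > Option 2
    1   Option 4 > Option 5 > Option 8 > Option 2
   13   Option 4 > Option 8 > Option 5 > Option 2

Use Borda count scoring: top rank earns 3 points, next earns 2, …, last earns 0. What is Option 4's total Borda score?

61

Borda scores:
  Option 5: 4·3 + 11·3 + 2 + 13·1 = 60
  Option 2: 4·0 + 11·0 + 0 + 13·0 = 0
  Option 4: 4·2 + 11·1 + 3 + 13·3 = 61
  Option 8: 4·1 + 11·2 + 1 + 13·2 = 53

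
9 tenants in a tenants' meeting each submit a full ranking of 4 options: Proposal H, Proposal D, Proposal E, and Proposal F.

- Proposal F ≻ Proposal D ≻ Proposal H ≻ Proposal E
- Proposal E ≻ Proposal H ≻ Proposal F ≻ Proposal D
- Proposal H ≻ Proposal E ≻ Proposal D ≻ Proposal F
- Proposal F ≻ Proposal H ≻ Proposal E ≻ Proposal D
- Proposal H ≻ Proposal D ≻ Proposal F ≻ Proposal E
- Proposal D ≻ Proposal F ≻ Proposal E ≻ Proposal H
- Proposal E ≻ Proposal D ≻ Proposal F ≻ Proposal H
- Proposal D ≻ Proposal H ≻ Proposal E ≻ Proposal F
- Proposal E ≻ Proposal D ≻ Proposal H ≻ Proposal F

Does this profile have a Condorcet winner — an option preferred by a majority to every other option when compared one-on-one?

Head-to-head results (9 voters total):
Proposal H vs Proposal D: Proposal D wins 5–4.
Proposal H vs Proposal E: Proposal H wins 5–4.
Proposal H vs Proposal F: Proposal H wins 5–4.
Proposal D vs Proposal E: Proposal E wins 5–4.
Proposal D vs Proposal F: Proposal D wins 6–3.
Proposal E vs Proposal F: Proposal E wins 5–4.
No candidate beats all others: Proposal H beats Proposal E beats Proposal D beats Proposal H, a majority cycle.

No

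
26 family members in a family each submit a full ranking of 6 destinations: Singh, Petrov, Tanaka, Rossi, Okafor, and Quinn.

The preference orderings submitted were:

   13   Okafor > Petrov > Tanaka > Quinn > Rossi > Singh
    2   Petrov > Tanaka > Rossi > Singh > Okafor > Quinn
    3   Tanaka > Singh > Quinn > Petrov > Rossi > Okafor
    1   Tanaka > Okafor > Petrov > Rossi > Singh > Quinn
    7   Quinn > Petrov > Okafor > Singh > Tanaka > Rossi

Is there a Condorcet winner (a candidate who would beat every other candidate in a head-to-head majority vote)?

Yes

Head-to-head results (26 voters total):
Singh vs Petrov: Petrov wins 23–3.
Singh vs Tanaka: Tanaka wins 19–7.
Singh vs Rossi: Rossi wins 16–10.
Singh vs Okafor: Okafor wins 21–5.
Singh vs Quinn: Quinn wins 20–6.
Petrov vs Tanaka: Petrov wins 22–4.
Petrov vs Rossi: Petrov wins 26–0.
Petrov vs Okafor: Okafor wins 14–12.
Petrov vs Quinn: Petrov wins 16–10.
Tanaka vs Rossi: Tanaka wins 26–0.
Tanaka vs Okafor: Okafor wins 20–6.
Tanaka vs Quinn: Tanaka wins 19–7.
Rossi vs Okafor: Okafor wins 21–5.
Rossi vs Quinn: Quinn wins 23–3.
Okafor vs Quinn: Okafor wins 16–10.
Okafor beats each rival — Singh (21–5), Petrov (14–12), Tanaka (20–6), Rossi (21–5), Quinn (16–10) — so Okafor is the Condorcet winner.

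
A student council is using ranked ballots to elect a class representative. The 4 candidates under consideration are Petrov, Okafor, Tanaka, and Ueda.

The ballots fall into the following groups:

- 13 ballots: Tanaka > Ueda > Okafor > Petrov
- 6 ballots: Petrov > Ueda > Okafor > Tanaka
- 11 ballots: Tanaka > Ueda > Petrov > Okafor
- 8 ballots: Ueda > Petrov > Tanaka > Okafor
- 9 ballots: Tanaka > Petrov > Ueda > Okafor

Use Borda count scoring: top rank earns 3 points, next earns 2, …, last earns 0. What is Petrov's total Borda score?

63

Borda scores:
  Petrov: 13·0 + 6·3 + 11·1 + 8·2 + 9·2 = 63
  Okafor: 13·1 + 6·1 + 11·0 + 8·0 + 9·0 = 19
  Tanaka: 13·3 + 6·0 + 11·3 + 8·1 + 9·3 = 107
  Ueda: 13·2 + 6·2 + 11·2 + 8·3 + 9·1 = 93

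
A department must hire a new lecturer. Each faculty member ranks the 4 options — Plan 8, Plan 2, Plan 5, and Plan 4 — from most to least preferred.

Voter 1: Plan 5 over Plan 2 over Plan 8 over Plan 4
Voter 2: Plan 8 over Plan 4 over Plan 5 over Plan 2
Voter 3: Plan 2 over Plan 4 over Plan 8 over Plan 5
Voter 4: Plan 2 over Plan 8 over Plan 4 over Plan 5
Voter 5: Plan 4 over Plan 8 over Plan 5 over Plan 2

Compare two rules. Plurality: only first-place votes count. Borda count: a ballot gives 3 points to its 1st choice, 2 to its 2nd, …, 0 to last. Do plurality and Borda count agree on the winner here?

Plurality first-place counts: Plan 8 1, Plan 2 2, Plan 5 1, Plan 4 1 → Plan 2.
Borda totals: Plan 8 9, Plan 2 8, Plan 5 5, Plan 4 8 → Plan 8.
The two rules disagree: plurality picks Plan 2, Borda picks Plan 8.

No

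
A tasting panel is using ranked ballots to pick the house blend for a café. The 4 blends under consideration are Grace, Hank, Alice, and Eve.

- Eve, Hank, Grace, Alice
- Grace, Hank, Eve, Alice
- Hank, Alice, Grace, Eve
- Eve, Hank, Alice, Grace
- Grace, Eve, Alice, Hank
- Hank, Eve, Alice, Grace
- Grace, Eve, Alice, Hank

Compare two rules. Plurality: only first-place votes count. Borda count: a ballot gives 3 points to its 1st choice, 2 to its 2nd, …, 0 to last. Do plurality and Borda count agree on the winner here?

Plurality first-place counts: Grace 3, Hank 2, Alice 0, Eve 2 → Grace.
Borda totals: Grace 11, Hank 12, Alice 6, Eve 13 → Eve.
The two rules disagree: plurality picks Grace, Borda picks Eve.

No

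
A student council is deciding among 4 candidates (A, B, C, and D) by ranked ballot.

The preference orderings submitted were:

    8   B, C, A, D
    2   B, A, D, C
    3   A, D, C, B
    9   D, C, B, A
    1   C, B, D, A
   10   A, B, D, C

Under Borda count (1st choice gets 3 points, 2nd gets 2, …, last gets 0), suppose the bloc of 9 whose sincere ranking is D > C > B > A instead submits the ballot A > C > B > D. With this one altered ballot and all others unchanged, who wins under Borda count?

Borda totals with the altered ballot: A 78, B 61, C 40, D 19.
The switch changes the winner from B to A.

A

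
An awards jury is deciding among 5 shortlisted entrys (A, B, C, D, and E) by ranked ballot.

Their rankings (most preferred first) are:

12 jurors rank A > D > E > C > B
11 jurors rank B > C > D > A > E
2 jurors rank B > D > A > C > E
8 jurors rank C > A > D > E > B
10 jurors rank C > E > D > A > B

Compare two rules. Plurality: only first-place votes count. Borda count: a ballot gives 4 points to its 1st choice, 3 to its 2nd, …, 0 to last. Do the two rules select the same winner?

Plurality first-place counts: A 12, B 13, C 18, D 0, E 0 → C.
Borda totals: A 97, B 52, C 119, D 100, E 62 → C.
The two rules agree on C.

Yes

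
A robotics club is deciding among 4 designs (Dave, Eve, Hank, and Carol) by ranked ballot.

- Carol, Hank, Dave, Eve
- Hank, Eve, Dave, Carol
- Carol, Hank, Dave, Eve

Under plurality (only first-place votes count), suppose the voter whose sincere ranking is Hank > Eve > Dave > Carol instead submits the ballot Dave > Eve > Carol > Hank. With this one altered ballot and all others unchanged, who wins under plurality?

First-place totals with the altered ballot: Dave 1, Eve 0, Hank 0, Carol 2.
The winner is unchanged: still Carol.

Carol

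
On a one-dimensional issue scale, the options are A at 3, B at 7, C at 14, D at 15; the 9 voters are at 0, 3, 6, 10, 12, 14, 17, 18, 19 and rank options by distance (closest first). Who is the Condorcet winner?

With single-peaked preferences on a line, the Condorcet winner is the candidate closest to the median voter.
The median voter (position 12) is closest to C at 14.
Check: C vs B — voters closer to C: 5 of 9.

C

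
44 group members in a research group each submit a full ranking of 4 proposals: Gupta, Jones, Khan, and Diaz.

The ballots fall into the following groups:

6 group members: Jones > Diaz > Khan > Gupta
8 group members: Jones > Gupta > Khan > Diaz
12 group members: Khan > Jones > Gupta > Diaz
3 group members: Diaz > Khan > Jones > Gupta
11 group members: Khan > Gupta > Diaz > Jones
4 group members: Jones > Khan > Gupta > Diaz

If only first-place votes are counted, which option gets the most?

Khan

First-place vote totals:
  Gupta: 0
  Jones: 18
  Khan: 23
  Diaz: 3
Khan has the most first-place votes.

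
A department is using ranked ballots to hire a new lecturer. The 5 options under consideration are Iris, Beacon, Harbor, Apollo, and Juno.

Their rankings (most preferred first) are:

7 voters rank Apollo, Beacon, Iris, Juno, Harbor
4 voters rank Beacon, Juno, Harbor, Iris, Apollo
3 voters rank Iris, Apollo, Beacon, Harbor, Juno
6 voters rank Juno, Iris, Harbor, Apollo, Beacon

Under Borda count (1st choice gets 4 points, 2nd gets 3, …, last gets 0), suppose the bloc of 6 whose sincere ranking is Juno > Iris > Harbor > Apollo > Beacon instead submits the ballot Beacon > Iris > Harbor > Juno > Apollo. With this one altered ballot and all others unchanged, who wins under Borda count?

Borda totals with the altered ballot: Iris 48, Beacon 67, Harbor 23, Apollo 37, Juno 25.
The switch changes the winner from Iris to Beacon.

Beacon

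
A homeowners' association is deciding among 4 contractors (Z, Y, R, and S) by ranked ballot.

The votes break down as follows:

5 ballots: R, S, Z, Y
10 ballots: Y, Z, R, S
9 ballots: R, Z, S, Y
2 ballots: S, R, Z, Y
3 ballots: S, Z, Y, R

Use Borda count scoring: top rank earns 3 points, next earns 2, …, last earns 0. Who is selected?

Borda scores:
  Z: 5·1 + 10·2 + 9·2 + 2·1 + 3·2 = 51
  Y: 5·0 + 10·3 + 9·0 + 2·0 + 3·1 = 33
  R: 5·3 + 10·1 + 9·3 + 2·2 + 3·0 = 56
  S: 5·2 + 10·0 + 9·1 + 2·3 + 3·3 = 34
R has the highest total.

R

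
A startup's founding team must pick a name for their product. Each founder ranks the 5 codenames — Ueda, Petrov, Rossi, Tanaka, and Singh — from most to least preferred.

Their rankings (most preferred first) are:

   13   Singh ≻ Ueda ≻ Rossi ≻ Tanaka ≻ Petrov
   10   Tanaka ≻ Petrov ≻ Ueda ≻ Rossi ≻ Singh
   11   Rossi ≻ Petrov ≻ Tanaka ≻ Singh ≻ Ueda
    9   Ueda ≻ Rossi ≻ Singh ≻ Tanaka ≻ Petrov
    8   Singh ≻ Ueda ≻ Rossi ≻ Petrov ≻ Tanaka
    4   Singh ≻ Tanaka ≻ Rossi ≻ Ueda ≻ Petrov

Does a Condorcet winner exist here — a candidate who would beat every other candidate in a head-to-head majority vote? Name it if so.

Head-to-head results (55 voters total):
Ueda vs Petrov: Ueda wins 34–21.
Ueda vs Rossi: Ueda wins 40–15.
Ueda vs Tanaka: Ueda wins 30–25.
Ueda vs Singh: Singh wins 36–19.
Petrov vs Rossi: Rossi wins 45–10.
Petrov vs Tanaka: Tanaka wins 36–19.
Petrov vs Singh: Singh wins 34–21.
Rossi vs Tanaka: Rossi wins 41–14.
Rossi vs Singh: Rossi wins 30–25.
Tanaka vs Singh: Singh wins 34–21.
No candidate beats all others: Ueda beats Rossi beats Singh beats Ueda, a majority cycle.

There is no Condorcet winner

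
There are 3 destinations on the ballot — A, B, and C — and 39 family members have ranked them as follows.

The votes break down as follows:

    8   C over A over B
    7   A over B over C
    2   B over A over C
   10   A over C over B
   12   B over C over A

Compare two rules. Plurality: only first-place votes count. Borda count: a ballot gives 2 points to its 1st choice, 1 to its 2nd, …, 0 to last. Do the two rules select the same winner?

Plurality first-place counts: A 17, B 14, C 8 → A.
Borda totals: A 44, B 35, C 38 → A.
The two rules agree on A.

Yes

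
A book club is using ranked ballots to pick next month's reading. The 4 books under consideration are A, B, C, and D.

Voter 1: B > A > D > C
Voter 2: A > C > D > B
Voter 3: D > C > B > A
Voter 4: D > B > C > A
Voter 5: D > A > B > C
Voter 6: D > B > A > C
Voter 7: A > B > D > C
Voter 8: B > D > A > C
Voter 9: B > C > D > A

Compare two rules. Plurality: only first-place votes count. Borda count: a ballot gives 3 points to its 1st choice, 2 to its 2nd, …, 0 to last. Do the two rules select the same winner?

Yes

Plurality first-place counts: A 2, B 3, C 0, D 4 → D.
Borda totals: A 12, B 17, C 7, D 18 → D.
The two rules agree on D.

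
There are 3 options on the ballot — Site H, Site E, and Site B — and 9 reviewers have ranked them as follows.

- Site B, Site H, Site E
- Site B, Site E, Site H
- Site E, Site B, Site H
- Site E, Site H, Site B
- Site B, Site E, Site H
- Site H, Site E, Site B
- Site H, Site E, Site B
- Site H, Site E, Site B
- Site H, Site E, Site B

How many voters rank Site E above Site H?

Ballots ranking Site E above Site H: 4.
Ballots ranking Site H above Site E: 5.
So 4 of 9 voters prefer Site E to Site H.

4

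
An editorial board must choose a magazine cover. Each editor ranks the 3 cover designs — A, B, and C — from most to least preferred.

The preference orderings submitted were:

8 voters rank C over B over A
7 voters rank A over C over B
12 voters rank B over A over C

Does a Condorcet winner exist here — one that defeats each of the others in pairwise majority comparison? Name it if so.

Head-to-head results (27 voters total):
A vs B: B wins 20–7.
A vs C: A wins 19–8.
B vs C: C wins 15–12.
No candidate beats all others: A beats C beats B beats A, a majority cycle.

There is no Condorcet winner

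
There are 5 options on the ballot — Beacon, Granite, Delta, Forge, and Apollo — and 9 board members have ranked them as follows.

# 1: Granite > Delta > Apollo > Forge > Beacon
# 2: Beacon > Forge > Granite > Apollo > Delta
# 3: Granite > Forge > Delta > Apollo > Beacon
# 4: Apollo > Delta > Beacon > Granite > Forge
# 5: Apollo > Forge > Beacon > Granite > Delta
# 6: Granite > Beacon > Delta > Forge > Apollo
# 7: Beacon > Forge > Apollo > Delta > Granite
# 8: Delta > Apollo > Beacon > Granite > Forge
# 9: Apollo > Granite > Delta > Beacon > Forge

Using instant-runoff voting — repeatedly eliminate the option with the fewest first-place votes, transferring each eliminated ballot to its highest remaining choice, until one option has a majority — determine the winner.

Round 1: Granite 3, Apollo 3, Beacon 2, Delta 1, Forge 0. Forge has the fewest and is eliminated.
Round 2: Granite 3, Apollo 3, Beacon 2, Delta 1. Delta has the fewest and is eliminated.
Round 3: Apollo 4, Granite 3, Beacon 2. Beacon has the fewest and is eliminated.
Round 4: Apollo 5, Granite 4. Apollo has a majority.

Apollo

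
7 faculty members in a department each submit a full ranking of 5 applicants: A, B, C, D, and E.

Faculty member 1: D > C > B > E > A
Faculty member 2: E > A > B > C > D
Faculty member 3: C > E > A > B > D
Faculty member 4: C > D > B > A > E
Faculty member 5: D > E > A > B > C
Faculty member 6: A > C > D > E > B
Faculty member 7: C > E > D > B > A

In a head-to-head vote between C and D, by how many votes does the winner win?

3

Ballots ranking C above D: 5.
Ballots ranking D above C: 2.
C wins 5–2, a margin of 3.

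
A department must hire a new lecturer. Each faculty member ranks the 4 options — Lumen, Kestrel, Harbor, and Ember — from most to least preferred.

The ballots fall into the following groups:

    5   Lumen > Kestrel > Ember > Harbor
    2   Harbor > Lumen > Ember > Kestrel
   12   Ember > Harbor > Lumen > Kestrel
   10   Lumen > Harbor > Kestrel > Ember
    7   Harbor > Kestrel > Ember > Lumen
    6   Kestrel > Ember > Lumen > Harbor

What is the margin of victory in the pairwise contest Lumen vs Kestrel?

16

Ballots ranking Lumen above Kestrel: 5+2+12+10 = 29.
Ballots ranking Kestrel above Lumen: 7+6 = 13.
Lumen wins 29–13, a margin of 16.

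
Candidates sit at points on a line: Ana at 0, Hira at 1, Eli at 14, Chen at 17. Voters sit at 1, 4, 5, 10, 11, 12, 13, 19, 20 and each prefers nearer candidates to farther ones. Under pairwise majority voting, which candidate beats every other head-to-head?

With single-peaked preferences on a line, the Condorcet winner is the candidate closest to the median voter.
The median voter (position 11) is closest to Eli at 14.
Check: Eli vs Ana — voters closer to Eli: 6 of 9.

Eli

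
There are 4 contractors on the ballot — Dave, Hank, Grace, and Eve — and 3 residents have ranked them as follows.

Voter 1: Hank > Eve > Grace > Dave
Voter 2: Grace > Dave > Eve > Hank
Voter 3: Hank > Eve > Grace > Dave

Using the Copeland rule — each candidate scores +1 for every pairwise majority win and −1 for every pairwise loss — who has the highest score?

Hank

Pairwise results:
  Dave vs Hank: Hank wins 2–1.
  Dave vs Grace: Grace wins 3–0.
  Dave vs Eve: Eve wins 2–1.
  Hank vs Grace: Hank wins 2–1.
  Hank vs Eve: Hank wins 2–1.
  Grace vs Eve: Eve wins 2–1.
Copeland scores (wins − losses):
  Dave: 0 − 3 = -3
  Hank: 3 − 0 = 3
  Grace: 1 − 2 = -1
  Eve: 2 − 1 = 1
Hank has the best Copeland score.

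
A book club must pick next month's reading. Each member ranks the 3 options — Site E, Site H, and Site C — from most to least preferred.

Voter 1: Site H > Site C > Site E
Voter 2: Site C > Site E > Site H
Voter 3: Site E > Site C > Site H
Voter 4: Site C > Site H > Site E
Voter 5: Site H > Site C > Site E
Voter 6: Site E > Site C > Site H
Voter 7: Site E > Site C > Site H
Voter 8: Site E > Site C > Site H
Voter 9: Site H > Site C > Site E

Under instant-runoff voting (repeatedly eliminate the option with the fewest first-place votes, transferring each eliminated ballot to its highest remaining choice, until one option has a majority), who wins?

Site E

Round 1: Site E 4, Site H 3, Site C 2. Site C has the fewest and is eliminated.
Round 2: Site E 5, Site H 4. Site E has a majority.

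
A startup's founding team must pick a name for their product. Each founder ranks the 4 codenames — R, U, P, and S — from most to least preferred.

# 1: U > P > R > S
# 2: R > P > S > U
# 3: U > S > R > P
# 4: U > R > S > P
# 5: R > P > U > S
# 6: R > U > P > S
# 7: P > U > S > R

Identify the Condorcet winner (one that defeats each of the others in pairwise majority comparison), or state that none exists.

U

Head-to-head results (7 voters total):
R vs U: U wins 4–3.
R vs P: R wins 5–2.
R vs S: R wins 5–2.
U vs P: U wins 4–3.
U vs S: U wins 6–1.
P vs S: P wins 5–2.
U beats each rival — R (4–3), P (4–3), S (6–1) — so U is the Condorcet winner.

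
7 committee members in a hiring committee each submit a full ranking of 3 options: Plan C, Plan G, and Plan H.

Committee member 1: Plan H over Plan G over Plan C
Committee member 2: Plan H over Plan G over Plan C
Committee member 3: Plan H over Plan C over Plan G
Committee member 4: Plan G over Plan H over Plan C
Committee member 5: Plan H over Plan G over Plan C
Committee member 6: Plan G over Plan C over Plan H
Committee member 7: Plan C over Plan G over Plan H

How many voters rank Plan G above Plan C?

Ballots ranking Plan G above Plan C: 5.
Ballots ranking Plan C above Plan G: 2.
So 5 of 7 voters prefer Plan G to Plan C.

5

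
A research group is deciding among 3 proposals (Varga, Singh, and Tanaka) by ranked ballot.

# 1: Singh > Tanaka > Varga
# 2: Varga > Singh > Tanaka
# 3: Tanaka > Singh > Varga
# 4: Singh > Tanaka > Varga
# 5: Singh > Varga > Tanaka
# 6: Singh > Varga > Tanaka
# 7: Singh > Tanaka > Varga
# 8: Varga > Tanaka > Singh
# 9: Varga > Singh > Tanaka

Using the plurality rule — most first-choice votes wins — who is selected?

First-place vote totals:
  Varga: 3
  Singh: 5
  Tanaka: 1
Singh has the most first-place votes.

Singh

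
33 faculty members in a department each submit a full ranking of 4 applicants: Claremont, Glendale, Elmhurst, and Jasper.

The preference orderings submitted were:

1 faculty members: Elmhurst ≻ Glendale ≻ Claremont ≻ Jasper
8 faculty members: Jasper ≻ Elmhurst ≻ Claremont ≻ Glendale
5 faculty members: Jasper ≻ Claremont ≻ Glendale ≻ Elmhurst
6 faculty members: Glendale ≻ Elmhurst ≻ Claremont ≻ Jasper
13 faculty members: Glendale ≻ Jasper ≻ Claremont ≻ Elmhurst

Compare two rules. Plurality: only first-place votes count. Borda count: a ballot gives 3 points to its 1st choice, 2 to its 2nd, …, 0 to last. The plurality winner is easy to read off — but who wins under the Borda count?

Jasper

Plurality first-place counts: Claremont 0, Glendale 19, Elmhurst 1, Jasper 13 → Glendale.
Borda totals: Claremont 38, Glendale 64, Elmhurst 31, Jasper 65 → Jasper.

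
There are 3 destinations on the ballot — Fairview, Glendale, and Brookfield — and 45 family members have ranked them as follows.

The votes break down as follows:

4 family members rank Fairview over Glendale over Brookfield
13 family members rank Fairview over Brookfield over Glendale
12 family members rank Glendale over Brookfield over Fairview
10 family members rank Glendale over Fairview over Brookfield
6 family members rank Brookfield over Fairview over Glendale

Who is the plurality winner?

Glendale

First-place vote totals:
  Fairview: 17
  Glendale: 22
  Brookfield: 6
Glendale has the most first-place votes.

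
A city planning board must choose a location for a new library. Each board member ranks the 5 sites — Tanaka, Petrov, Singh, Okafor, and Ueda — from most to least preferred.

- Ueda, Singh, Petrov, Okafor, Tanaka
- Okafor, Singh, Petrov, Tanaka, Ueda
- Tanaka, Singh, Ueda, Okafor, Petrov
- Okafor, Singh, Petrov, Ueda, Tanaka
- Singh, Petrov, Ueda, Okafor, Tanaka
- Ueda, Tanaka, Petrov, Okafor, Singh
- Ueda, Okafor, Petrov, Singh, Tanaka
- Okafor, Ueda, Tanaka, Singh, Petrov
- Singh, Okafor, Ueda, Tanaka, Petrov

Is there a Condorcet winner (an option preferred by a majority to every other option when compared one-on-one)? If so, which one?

No Condorcet winner

Head-to-head results (9 voters total):
Tanaka vs Petrov: Petrov wins 5–4.
Tanaka vs Singh: Singh wins 6–3.
Tanaka vs Okafor: Okafor wins 7–2.
Tanaka vs Ueda: Ueda wins 7–2.
Petrov vs Singh: Singh wins 7–2.
Petrov vs Okafor: Okafor wins 6–3.
Petrov vs Ueda: Ueda wins 6–3.
Singh vs Okafor: Okafor wins 5–4.
Singh vs Ueda: Singh wins 5–4.
Okafor vs Ueda: Ueda wins 5–4.
No candidate beats all others: Singh beats Ueda beats Okafor beats Singh, a majority cycle.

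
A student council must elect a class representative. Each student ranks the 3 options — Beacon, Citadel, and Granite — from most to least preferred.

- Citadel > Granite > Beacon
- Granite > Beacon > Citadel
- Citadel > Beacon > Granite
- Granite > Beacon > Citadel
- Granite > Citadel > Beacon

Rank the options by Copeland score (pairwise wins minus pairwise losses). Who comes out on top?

Granite

Pairwise results:
  Beacon vs Citadel: Citadel wins 3–2.
  Beacon vs Granite: Granite wins 4–1.
  Citadel vs Granite: Granite wins 3–2.
Copeland scores (wins − losses):
  Beacon: 0 − 2 = -2
  Citadel: 1 − 1 = 0
  Granite: 2 − 0 = 2
Granite has the best Copeland score.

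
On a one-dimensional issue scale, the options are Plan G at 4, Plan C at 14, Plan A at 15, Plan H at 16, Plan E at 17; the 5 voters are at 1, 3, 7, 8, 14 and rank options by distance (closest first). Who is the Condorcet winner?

With single-peaked preferences on a line, the Condorcet winner is the candidate closest to the median voter.
The median voter (position 7) is closest to Plan G at 4.
Check: Plan G vs Plan H — voters closer to Plan G: 4 of 5.

Plan G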